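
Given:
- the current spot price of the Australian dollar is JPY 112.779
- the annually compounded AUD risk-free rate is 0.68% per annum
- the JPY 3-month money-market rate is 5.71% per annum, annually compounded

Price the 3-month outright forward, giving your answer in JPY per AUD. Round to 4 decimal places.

114.1620

T = 3/12 years.
JPY growth factor: (1 + 0.0571)^(3/12) = 1.013979134.
Growth of 1 AUD over T: (1 + 0.0068)^(3/12) = 1.001695682.
Forward (JPY per AUD) = 112.779 × 1.013979134 / 1.001695682 = 114.161970.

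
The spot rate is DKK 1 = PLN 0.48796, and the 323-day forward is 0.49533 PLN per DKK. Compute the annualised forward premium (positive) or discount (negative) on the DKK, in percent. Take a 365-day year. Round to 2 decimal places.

T = 323/365 years.
(F − S)/S = (0.49533 − 0.48796)/0.48796 = 0.0151037.
Annualise by dividing by T: 0.0151037 / (323/365) = 0.017068 → 1.71%.

+1.71%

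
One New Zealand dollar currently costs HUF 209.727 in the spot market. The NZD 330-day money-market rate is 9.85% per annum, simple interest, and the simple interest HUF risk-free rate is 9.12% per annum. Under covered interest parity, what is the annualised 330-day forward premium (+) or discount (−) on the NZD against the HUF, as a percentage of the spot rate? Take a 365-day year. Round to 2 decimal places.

-0.67%

T = 330/365 years.
CIP forward (HUF per NZD) = 209.727 × 1.0824548/1.0890548 = 208.455991.
Annualised premium = (F − S)/S × (1/T) = (208.455991 − 209.727)/209.727 ÷ (330/365) = -0.67%.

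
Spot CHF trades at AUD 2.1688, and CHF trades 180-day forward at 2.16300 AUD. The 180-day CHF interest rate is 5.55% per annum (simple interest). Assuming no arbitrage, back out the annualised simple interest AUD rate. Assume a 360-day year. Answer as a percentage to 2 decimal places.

T = 180/360 years.
By CIP, F/S equals the AUD-to-CHF growth ratio: 2.163/2.1688 = 0.9973257.
The CHF side grows by 1 + 0.0555×180/360 = 1.027750.
So the AUD growth factor = 1.0250015.
r = (1.0250015 − 1)/(180/360) = 0.050003 → 5.00%.

5.00%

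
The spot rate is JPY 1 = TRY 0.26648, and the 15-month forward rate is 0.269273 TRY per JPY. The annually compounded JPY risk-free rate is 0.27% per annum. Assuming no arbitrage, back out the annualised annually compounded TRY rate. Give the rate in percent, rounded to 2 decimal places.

T = 15/12 years.
CIP gives F = S · g_TRY/g_JPY, so g_TRY/g_JPY = 0.269273/0.26648 = 1.0104811.
The JPY side grows by (1 + 0.0027)^(15/12) = 1.0033761.
That pins the TRY growth at 1.0138926.
Annualise: 1.0138926^(12/15) − 1 = 0.011099 = 1.11%.

1.11%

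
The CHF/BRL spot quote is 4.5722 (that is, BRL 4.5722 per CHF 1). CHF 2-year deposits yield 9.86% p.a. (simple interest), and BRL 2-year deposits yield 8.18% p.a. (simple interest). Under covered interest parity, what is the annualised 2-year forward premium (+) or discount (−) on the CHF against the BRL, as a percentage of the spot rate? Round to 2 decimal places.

T = 2 years.
No-arbitrage forward: 4.5722 × 1.163600 / 1.197200 = 4.4438790 BRL/CHF.
Annualised premium = (F − S)/S × (1/T) = (4.4438790 − 4.5722)/4.5722 ÷ 2 = -1.40%.

-1.40%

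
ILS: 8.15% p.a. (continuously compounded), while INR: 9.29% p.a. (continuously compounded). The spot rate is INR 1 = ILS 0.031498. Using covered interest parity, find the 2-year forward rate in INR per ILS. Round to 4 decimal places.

32.4802

T = 2 years.
ILS growth factor: e^(0.0815×2) = 1.17703669.
INR growth factor: e^(0.0929×2) = 1.2041814.
So F = 0.031498 × 1.17703669 / 1.2041814 = 0.030787971 (ILS/INR).
Quoted the other way: 1/0.030787971 = 32.4802 INR per ILS.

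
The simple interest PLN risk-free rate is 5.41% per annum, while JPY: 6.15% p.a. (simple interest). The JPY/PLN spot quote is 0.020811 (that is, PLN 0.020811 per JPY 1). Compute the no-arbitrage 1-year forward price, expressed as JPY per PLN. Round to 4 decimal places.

48.3888

T = 1 year.
Growth of 1 PLN over T: 1 + 0.0541×1 = 1.054100.
Growth of 1 JPY over T: 1 + 0.0615×1 = 1.061500.
CIP: F = S · (grow PLN)/(grow JPY) = 0.020811 × 1.054100/1.061500 = 0.020665921 PLN per JPY.
Invert for JPY per PLN: 1 / 0.020665921 = 48.3888.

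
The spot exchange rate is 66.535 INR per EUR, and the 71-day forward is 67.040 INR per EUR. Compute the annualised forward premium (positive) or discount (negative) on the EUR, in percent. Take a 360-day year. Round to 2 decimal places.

+3.85%

T = 71/360 years.
Period premium: (67.040 − 66.535)/66.535 = 0.0075900.
Per annum: 0.0075900 / (71/360) = 0.038485 = 3.85%.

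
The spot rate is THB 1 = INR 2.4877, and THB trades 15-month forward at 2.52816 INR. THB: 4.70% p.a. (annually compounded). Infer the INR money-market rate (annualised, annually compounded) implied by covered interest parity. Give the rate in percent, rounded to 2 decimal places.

6.06%

T = 15/12 years.
CIP gives F = S · g_INR/g_THB, so g_INR/g_THB = 2.52816/2.4877 = 1.0162640.
The THB side grows by (1 + 0.0470)^(15/12) = 1.0590912.
That pins the INR growth at 1.0763163.
r = 1.0763163^(12/15) − 1 = 0.060601 → 6.06%.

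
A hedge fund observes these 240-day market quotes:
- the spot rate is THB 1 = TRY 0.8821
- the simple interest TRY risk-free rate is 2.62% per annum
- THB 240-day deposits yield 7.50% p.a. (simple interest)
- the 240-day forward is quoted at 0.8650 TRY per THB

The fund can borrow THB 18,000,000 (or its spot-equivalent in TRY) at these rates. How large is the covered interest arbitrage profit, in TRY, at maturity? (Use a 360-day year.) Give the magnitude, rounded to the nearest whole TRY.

TRY 193,368

T = 240/360 years.
Invest the THB and cover forward: 18,000,000 × 1.050000 × 0.8650 = TRY 16,348,500.00.
Convert at spot and invest in TRY: 18,000,000 × 0.8821 × 1.0174666667 = TRY 16,155,132.24.
The quoted forward overvalues THB, so borrow TRY, buy THB at spot, deposit the THB at 7.50%, and sell the proceeds forward at 0.8650.
Arbitrage profit = |16,348,500.00 − 16,155,132.24| = TRY 193,368.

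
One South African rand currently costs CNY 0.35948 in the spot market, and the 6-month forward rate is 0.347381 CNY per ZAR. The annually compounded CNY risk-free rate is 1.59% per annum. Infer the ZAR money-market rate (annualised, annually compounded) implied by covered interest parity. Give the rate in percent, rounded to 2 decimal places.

8.79%

T = 6/12 years.
CIP gives F = S · g_CNY/g_ZAR, so g_CNY/g_ZAR = 0.347381/0.35948 = 0.9663431.
The CNY side grows by (1 + 0.0159)^(6/12) = 1.0079186.
That pins the ZAR growth at 1.0430235.
r = 1.0430235^(12/6) − 1 = 0.087898 → 8.79%.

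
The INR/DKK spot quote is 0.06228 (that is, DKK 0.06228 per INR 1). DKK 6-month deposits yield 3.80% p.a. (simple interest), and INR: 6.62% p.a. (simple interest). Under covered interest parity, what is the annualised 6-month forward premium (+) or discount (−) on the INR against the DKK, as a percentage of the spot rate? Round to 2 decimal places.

-2.73%

T = 6/12 years.
F = S · g_DKK/g_INR = 0.06228 × 1.019000/1.033100 = 0.06142999.
(F − S)/S ÷ T = (0.06142999 − 0.06228)/0.06228/(6/12) = -0.027296 → -2.73%.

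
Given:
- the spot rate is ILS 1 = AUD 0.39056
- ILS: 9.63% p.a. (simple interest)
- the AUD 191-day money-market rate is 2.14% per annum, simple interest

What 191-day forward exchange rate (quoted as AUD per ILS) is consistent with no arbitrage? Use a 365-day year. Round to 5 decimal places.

0.37599

T = 191/365 years.
AUD growth factor: 1 + 0.0214×191/365 = 1.0111984.
Growth of 1 ILS over T: 1 + 0.0963×191/365 = 1.0503926.
So F = 0.39056 × 1.0111984 / 1.0503926 = 0.3759867 (AUD/ILS).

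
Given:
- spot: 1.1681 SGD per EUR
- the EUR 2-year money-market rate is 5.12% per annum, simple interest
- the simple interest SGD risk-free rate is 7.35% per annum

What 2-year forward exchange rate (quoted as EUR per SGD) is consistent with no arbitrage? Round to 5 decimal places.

0.82280

T = 2 years.
Growth of 1 SGD over T: 1 + 0.0735×2 = 1.147000.
Growth of 1 EUR over T: 1 + 0.0512×2 = 1.102400.
CIP: F = S · (grow SGD)/(grow EUR) = 1.1681 × 1.147000/1.102400 = 1.215358 SGD per EUR.
Invert for EUR per SGD: 1 / 1.215358 = 0.82280.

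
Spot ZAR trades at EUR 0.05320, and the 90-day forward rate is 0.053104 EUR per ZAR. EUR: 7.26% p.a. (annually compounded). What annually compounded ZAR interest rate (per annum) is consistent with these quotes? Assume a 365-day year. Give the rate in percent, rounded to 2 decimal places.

8.05%

T = 90/365 years.
By CIP, F/S equals the EUR-to-ZAR growth ratio: 0.053104/0.0532 = 0.9981955.
EUR growth factor: (1 + 0.0726)^(90/365) = 1.0174316.
So the ZAR growth factor = 1.0192709.
r = 1.0192709^(365/90) − 1 = 0.080486 → 8.05%.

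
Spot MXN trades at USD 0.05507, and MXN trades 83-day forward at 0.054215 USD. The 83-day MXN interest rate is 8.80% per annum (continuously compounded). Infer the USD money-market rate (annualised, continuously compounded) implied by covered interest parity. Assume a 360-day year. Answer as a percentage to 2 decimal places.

T = 83/360 years.
CIP gives F = S · g_USD/g_MXN, so g_USD/g_MXN = 0.054215/0.05507 = 0.9844743.
The MXN side grows by e^(0.0880×83/360) = 1.0204961.
That pins the USD growth at 1.0046522.
Take logs: ln 1.0046522 / (83/360) = 0.020131, so 2.01%.

2.01%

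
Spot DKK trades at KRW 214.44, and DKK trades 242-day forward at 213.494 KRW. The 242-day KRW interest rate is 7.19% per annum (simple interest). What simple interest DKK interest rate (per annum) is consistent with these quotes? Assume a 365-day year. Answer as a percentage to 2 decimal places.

7.89%

T = 242/365 years.
F/S = 213.494/214.44 = 0.9955885 = (growth of KRW) / (growth of DKK).
The KRW side grows by 1 + 0.0719×242/365 = 1.0476707.
Hence g_DKK = 1.052313.
r = (1.052313 − 1)/(242/365) = 0.078902 → 7.89%.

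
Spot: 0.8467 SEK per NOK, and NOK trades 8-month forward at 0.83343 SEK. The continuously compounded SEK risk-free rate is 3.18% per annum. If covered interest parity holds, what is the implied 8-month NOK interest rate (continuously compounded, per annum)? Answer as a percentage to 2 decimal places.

T = 8/12 years.
F/S = 0.83343/0.8467 = 0.9843274 = (growth of SEK) / (growth of NOK).
SEK growth factor: e^(0.0318×8/12) = 1.0214263.
So the NOK growth factor = 1.0376896.
Take logs: ln 1.0376896 / (8/12) = 0.055495, so 5.55%.

5.55%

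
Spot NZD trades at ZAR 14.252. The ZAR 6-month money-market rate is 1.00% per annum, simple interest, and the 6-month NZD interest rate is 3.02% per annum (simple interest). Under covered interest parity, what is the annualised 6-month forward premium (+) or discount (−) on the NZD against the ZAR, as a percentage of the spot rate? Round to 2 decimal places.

T = 6/12 years.
F = S · g_ZAR/g_NZD = 14.252 × 1.005000/1.015100 = 14.110196.
(F − S)/S ÷ T = (14.110196 − 14.252)/14.252/(6/12) = -0.019900 → -1.99%.

-1.99%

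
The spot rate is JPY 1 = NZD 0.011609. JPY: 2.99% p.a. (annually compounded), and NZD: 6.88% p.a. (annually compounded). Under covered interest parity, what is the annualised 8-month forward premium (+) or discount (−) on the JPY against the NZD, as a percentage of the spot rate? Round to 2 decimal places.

T = 8/12 years.
F = S · g_NZD/g_JPY = 0.011609 × 1.0453562/1.0198353 = 0.011899510.
Annualised premium = (F − S)/S × (1/T) = (0.011899510 − 0.011609)/0.011609 ÷ (8/12) = 3.75%.

+3.75%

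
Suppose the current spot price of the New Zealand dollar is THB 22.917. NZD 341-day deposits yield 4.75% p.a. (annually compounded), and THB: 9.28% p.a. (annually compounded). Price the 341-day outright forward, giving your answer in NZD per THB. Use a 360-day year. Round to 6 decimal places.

T = 341/360 years.
Growth of 1 THB over T: (1 + 0.0928)^(341/360) = 1.0876937.
NZD growth factor: (1 + 0.0475)^(341/360) = 1.0449376.
CIP: F = S · (grow THB)/(grow NZD) = 22.917 × 1.0876937/1.0449376 = 23.85470 THB per NZD.
Quoted the other way: 1/23.85470 = 0.041920 NZD per THB.

0.041920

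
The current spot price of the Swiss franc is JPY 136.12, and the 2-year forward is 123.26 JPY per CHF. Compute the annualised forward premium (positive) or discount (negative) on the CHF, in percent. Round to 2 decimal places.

T = 2 years.
Period premium: (123.26 − 136.12)/136.12 = -0.0944755.
×(1/T) gives -4.72% p.a.

-4.72%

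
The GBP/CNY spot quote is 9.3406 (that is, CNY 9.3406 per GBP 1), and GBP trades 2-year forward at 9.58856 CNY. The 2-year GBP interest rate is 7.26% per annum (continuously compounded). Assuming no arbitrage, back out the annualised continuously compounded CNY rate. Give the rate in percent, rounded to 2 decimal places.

T = 2 years.
By CIP, F/S equals the CNY-to-GBP growth ratio: 9.58856/9.3406 = 1.0265465.
GBP growth factor: e^(0.0726×2) = 1.1562708.
So the CNY growth factor = 1.1869657.
r = ln(1.1869657)/2 = 0.085700 → 8.57%.

8.57%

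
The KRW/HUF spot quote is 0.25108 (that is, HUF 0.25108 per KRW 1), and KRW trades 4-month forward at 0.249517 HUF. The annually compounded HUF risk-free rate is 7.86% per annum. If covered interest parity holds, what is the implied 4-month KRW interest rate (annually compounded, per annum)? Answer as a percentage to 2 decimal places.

9.90%

T = 4/12 years.
CIP gives F = S · g_HUF/g_KRW, so g_HUF/g_KRW = 0.249517/0.25108 = 0.9937749.
The HUF side grows by (1 + 0.0786)^(4/12) = 1.025542.
Hence g_KRW = 1.0319661.
r = 1.0319661^(12/4) − 1 = 0.098996 → 9.90%.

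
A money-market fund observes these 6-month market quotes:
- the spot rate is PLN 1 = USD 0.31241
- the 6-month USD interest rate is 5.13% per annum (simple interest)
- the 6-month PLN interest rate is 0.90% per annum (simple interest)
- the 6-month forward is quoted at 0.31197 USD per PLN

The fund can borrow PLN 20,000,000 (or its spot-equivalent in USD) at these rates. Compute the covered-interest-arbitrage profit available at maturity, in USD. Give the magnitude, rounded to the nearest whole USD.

T = 6/12 years.
Invest the PLN and cover forward: 20,000,000 × 1.004500 × 0.31197 = USD 6,267,477.30.
Convert at spot and invest in USD: 20,000,000 × 0.31241 × 1.025650 = USD 6,408,466.33.
The quoted forward undervalues PLN, so borrow PLN, convert to USD at spot, deposit the USD at 5.13%, and buy PLN forward at 0.31197 to cover the loan.
The gap between the two covered legs is USD 140,989.

USD 140,989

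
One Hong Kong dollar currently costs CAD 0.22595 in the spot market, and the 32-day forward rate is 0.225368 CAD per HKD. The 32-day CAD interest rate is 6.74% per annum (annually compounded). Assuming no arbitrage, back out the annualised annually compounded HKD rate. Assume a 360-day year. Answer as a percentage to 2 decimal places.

T = 32/360 years.
CIP gives F = S · g_CAD/g_HKD, so g_CAD/g_HKD = 0.225368/0.22595 = 0.9974242.
The CAD side grows by (1 + 0.0674)^(32/360) = 1.0058147.
That pins the HKD growth at 1.0084122.
r = 1.0084122^(360/32) − 1 = 0.098825 → 9.88%.

9.88%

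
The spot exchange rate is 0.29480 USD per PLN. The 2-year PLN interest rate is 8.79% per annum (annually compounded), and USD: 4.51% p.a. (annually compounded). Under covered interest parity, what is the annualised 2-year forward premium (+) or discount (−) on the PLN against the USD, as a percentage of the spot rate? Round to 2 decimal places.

-3.86%

T = 2 years.
F = S · g_USD/g_PLN = 0.2948 × 1.092234/1.1835264 = 0.27206033.
(F − S)/S ÷ T = (0.27206033 − 0.2948)/0.2948/2 = -0.038568 → -3.86%.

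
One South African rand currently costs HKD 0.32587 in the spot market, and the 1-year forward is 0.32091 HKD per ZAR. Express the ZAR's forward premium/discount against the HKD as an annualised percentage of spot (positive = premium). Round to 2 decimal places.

-1.52%

T = 1 year.
(F − S)/S = (0.32091 − 0.32587)/0.32587 = -0.0152208.
×(1/T) gives -1.52% p.a.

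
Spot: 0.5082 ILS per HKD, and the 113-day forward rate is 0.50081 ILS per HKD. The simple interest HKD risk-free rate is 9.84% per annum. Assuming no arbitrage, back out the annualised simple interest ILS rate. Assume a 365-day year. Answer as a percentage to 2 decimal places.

T = 113/365 years.
F/S = 0.50081/0.5082 = 0.9854585 = (growth of ILS) / (growth of HKD).
HKD growth factor: 1 + 0.0984×113/365 = 1.0304636.
So the ILS growth factor = 1.0154791.
(1.0154791 − 1)/T = 0.049999, i.e. 5.00%.

5.00%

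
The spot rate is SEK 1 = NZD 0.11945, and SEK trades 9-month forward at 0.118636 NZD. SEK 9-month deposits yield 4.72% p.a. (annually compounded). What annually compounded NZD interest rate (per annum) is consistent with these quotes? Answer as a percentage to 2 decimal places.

T = 9/12 years.
F/S = 0.118636/0.11945 = 0.9931854 = (growth of NZD) / (growth of SEK).
The SEK side grows by (1 + 0.0472)^(9/12) = 1.0351951.
Hence g_NZD = 1.0281407.
Annualise: 1.0281407^(12/9) − 1 = 0.037696 = 3.77%.

3.77%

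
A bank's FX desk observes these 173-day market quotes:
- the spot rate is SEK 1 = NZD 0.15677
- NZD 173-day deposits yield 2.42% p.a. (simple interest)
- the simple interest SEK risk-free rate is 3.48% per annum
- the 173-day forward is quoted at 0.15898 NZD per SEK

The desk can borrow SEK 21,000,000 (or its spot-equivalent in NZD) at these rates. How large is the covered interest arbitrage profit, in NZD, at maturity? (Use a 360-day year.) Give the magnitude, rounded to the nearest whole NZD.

T = 173/360 years.
Keep in SEK, deliver into the forward: 21,000,000·1.016723333·0.15898 = NZD 3,394,412.19.
Swap to NZD now, deposit: 21,000,000·0.15677·1.011629444 = NZD 3,330,456.11.
The quoted forward overvalues SEK, so borrow NZD, buy SEK at spot, deposit the SEK at 3.48%, and sell the proceeds forward at 0.15898.
The gap between the two covered legs is NZD 63,956.

NZD 63,956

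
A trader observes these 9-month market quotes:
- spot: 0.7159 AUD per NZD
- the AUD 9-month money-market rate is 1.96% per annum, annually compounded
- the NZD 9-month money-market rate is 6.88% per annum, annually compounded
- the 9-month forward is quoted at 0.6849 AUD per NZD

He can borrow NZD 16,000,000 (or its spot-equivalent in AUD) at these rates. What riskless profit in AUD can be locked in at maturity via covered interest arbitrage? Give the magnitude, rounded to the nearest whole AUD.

AUD 103,246

T = 9/12 years.
Route A — deposit NZD, sell forward: 16,000,000 × 1.0511684898 × 0.6849 = AUD 11,519,124.78.
Route B — convert at spot, deposit AUD: 16,000,000 × 0.7159 × 1.0146642759 = AUD 11,622,370.48.
The quoted forward undervalues NZD, so borrow NZD, convert to AUD at spot, deposit the AUD at 1.96%, and buy NZD forward at 0.6849 to cover the loan.
The gap between the two covered legs is AUD 103,246.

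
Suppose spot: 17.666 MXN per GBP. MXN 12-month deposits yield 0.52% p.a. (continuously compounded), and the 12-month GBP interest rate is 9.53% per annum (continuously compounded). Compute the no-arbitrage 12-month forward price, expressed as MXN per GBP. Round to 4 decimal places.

T = 1 year.
MXN accumulates by e^(0.0052×1) = 1.00521354.
GBP accumulates by e^(0.0953×1) = 1.0999888.
CIP: F = S · (grow MXN)/(grow GBP) = 17.666 × 1.00521354/1.0999888 = 16.143894 MXN per GBP.

16.1439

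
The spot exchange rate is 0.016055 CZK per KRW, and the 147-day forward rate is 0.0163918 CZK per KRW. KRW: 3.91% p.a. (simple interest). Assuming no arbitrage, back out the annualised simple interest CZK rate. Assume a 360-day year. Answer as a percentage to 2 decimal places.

9.13%

T = 147/360 years.
F/S = 0.0163918/0.016055 = 1.0209779 = (growth of CZK) / (growth of KRW).
The KRW side grows by 1 + 0.0391×147/360 = 1.0159658.
Hence g_CZK = 1.0372786.
(1.0372786 − 1)/T = 0.091295, i.e. 9.13%.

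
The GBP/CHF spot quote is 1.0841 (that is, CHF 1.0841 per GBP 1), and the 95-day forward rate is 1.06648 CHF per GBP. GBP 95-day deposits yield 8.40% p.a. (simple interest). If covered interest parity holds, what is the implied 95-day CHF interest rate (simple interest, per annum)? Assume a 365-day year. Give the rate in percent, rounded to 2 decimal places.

T = 95/365 years.
CIP gives F = S · g_CHF/g_GBP, so g_CHF/g_GBP = 1.06648/1.0841 = 0.9837469.
GBP growth factor: 1 + 0.0840×95/365 = 1.021863.
So the CHF growth factor = 1.0052546.
r = (1.0052546 − 1)/(95/365) = 0.020189 → 2.02%.

2.02%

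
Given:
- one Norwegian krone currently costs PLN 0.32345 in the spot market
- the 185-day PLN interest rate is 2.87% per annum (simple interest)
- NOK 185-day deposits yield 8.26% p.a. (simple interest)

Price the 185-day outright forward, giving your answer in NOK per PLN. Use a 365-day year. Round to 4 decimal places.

T = 185/365 years.
Growth of 1 PLN over T: 1 + 0.0287×185/365 = 1.0145466.
NOK growth factor: 1 + 0.0826×185/365 = 1.0418658.
Forward (PLN per NOK) = 0.32345 × 1.0145466 / 1.0418658 = 0.3149687.
Invert for NOK per PLN: 1 / 0.3149687 = 3.1749.

3.1749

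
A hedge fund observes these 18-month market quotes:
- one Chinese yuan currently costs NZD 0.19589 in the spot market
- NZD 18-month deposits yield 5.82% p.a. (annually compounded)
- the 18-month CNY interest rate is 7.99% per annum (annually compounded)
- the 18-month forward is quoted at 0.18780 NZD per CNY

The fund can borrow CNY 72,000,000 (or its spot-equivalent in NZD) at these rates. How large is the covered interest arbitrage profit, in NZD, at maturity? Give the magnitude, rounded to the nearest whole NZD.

NZD 178,995

T = 18/12 years.
Keep in CNY, deliver into the forward: 72,000,000·1.1222130423·0.18780 = NZD 15,174,115.87.
Swap to NZD now, deposit: 72,000,000·0.19589·1.0885581553 = NZD 15,353,111.31.
The quoted forward undervalues CNY, so borrow CNY, convert to NZD at spot, deposit the NZD at 5.82%, and buy CNY forward at 0.18780 to cover the loan.
Profit = 15,353,111.31 − 15,174,115.87 = NZD 178,995.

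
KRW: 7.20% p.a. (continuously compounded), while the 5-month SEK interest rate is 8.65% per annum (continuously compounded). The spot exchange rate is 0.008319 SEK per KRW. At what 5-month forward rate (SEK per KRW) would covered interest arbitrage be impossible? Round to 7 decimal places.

0.0083694

T = 5/12 years.
SEK accumulates by e^(0.0865×5/12) = 1.036699.
Growth of 1 KRW over T: e^(0.0720×5/12) = 1.0304545.
CIP: F = S · (grow SEK)/(grow KRW) = 0.008319 × 1.036699/1.0304545 = 0.008369413 SEK per KRW.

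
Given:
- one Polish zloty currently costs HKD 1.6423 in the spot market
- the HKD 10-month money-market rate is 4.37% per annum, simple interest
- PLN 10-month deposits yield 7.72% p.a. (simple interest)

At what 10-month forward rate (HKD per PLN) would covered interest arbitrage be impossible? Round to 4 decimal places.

T = 10/12 years.
HKD accumulates by 1 + 0.0437×10/12 = 1.0364167.
PLN accumulates by 1 + 0.0772×10/12 = 1.0643333.
CIP: F = S · (grow HKD)/(grow PLN) = 1.6423 × 1.0364167/1.0643333 = 1.599224 HKD per PLN.

1.5992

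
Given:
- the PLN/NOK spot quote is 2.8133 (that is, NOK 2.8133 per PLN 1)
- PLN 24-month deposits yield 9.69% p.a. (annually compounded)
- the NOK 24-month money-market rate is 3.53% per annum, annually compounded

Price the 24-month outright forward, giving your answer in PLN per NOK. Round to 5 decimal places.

T = 2 years.
NOK growth factor: (1 + 0.0353)^2 = 1.0718461.
PLN accumulates by (1 + 0.0969)^2 = 1.2031896.
Forward (NOK per PLN) = 2.8133 × 1.0718461 / 1.2031896 = 2.506192.
Quoted the other way: 1/2.506192 = 0.39901 PLN per NOK.

0.39901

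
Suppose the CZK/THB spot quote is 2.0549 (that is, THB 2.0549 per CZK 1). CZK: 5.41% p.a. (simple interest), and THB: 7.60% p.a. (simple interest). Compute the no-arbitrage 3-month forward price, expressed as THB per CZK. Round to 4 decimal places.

2.0660

T = 3/12 years.
THB growth factor: 1 + 0.0760×3/12 = 1.019000.
Growth of 1 CZK over T: 1 + 0.0541×3/12 = 1.013525.
CIP: F = S · (grow THB)/(grow CZK) = 2.0549 × 1.019000/1.013525 = 2.066000 THB per CZK.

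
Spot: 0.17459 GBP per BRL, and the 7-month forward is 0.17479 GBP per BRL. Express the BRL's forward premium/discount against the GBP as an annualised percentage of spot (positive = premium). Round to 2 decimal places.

+0.20%

T = 7/12 years.
BRL trades forward at +0.11455% vs spot over the period.
×(1/T) gives 0.20% p.a.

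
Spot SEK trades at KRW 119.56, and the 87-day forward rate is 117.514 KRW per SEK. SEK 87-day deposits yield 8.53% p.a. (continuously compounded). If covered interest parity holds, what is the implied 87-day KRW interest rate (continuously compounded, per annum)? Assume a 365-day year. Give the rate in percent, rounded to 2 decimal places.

T = 87/365 years.
F/S = 117.514/119.56 = 0.9828873 = (growth of KRW) / (growth of SEK).
The SEK side grows by e^(0.0853×87/365) = 1.0205399.
So the KRW growth factor = 1.0030757.
Take logs: ln 1.0030757 / (87/365) = 0.012884, so 1.29%.

1.29%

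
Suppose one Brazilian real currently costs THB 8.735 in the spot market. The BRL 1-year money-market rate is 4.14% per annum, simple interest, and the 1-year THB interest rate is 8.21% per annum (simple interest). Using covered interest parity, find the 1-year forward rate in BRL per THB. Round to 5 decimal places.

T = 1 year.
THB growth factor: 1 + 0.0821×1 = 1.082100.
BRL growth factor: 1 + 0.0414×1 = 1.041400.
Forward (THB per BRL) = 8.735 × 1.082100 / 1.041400 = 9.076381.
Quoted the other way: 1/9.076381 = 0.11018 BRL per THB.

0.11018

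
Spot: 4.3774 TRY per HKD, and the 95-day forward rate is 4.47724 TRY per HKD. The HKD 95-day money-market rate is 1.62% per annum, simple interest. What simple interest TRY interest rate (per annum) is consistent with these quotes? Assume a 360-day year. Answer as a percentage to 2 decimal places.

T = 95/360 years.
F/S = 4.47724/4.3774 = 1.0228081 = (growth of TRY) / (growth of HKD).
The HKD side grows by 1 + 0.0162×95/360 = 1.004275.
So the TRY growth factor = 1.0271806.
r = (1.0271806 − 1)/(95/360) = 0.103000 → 10.30%.

10.30%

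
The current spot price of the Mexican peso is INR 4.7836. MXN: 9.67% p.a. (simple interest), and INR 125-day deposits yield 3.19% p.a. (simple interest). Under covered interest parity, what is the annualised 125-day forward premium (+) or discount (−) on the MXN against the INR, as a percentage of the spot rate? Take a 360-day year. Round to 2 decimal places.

-6.27%

T = 125/360 years.
CIP forward (INR per MXN) = 4.7836 × 1.0110764/1.0335764 = 4.6794655.
Annualised premium = (F − S)/S × (1/T) = (4.6794655 − 4.7836)/4.7836 ÷ (125/360) = -6.27%.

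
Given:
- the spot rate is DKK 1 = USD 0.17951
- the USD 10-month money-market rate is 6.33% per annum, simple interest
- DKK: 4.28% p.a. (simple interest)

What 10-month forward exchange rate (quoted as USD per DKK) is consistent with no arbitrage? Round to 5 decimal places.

T = 10/12 years.
USD growth factor: 1 + 0.0633×10/12 = 1.052750.
DKK accumulates by 1 + 0.0428×10/12 = 1.0356667.
CIP: F = S · (grow USD)/(grow DKK) = 0.17951 × 1.052750/1.0356667 = 0.1824710 USD per DKK.

0.18247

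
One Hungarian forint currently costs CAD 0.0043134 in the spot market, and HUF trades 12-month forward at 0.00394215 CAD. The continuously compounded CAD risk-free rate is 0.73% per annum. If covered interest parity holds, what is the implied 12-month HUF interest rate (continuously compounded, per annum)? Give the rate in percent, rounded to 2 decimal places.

T = 1 year.
CIP gives F = S · g_CAD/g_HUF, so g_CAD/g_HUF = 0.00394215/0.0043134 = 0.9139310.
The CAD side grows by e^(0.0073×1) = 1.0073267.
That pins the HUF growth at 1.1021912.
r = ln(1.1021912)/1 = 0.097300 → 9.73%.

9.73%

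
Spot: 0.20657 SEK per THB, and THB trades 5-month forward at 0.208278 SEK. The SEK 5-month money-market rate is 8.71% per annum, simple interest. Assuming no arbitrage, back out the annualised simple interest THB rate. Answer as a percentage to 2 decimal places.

T = 5/12 years.
F/S = 0.208278/0.20657 = 1.0082684 = (growth of SEK) / (growth of THB).
SEK growth factor: 1 + 0.0871×5/12 = 1.0362917.
That pins the THB growth at 1.0277935.
r = (1.0277935 − 1)/(5/12) = 0.066704 → 6.67%.

6.67%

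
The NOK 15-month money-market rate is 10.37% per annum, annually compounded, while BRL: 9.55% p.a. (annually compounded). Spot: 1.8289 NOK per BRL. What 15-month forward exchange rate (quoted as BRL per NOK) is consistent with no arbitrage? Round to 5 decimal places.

T = 15/12 years.
NOK growth factor: (1 + 0.1037)^(15/12) = 1.1312636.
BRL accumulates by (1 + 0.0955)^(15/12) = 1.1207674.
So F = 1.8289 × 1.1312636 / 1.1207674 = 1.846028 (NOK/BRL).
Quoted the other way: 1/1.846028 = 0.54170 BRL per NOK.

0.54170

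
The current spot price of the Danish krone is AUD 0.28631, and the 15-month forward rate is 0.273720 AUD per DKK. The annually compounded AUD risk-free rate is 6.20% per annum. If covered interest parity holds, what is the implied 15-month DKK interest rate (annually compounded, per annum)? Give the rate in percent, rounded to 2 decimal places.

T = 15/12 years.
CIP gives F = S · g_AUD/g_DKK, so g_AUD/g_DKK = 0.27372/0.28631 = 0.9560267.
AUD growth factor: (1 + 0.0620)^(15/12) = 1.0780916.
That pins the DKK growth at 1.1276794.
r = 1.1276794^(12/15) − 1 = 0.100902 → 10.09%.

10.09%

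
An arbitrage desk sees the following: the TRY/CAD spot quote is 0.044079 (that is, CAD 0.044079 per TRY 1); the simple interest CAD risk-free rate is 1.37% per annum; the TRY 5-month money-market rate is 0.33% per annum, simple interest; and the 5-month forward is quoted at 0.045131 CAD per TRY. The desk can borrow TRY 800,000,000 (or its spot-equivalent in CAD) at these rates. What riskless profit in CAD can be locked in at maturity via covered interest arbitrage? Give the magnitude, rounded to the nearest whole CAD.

CAD 689,950

T = 5/12 years.
Keep in TRY, deliver into the forward: 800,000,000·1.001375·0.045131 = CAD 36,154,444.10.
Swap to CAD now, deposit: 800,000,000·0.044079·1.0057083333 = CAD 35,464,494.10.
The quoted forward overvalues TRY, so borrow CAD, buy TRY at spot, deposit the TRY at 0.33%, and sell the proceeds forward at 0.045131.
Arbitrage profit = |36,154,444.10 − 35,464,494.10| = CAD 689,950.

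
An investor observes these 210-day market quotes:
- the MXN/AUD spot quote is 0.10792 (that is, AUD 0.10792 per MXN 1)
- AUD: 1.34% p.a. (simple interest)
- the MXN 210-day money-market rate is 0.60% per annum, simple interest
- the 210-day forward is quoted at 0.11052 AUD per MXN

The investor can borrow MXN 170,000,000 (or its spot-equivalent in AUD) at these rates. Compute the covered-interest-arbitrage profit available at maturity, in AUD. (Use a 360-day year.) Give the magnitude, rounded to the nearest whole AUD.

AUD 364,352

T = 210/360 years.
Invest the MXN and cover forward: 170,000,000 × 1.003500 × 0.11052 = AUD 18,854,159.40.
Convert at spot and invest in AUD: 170,000,000 × 0.10792 × 1.0078166667 = AUD 18,489,807.69.
The quoted forward overvalues MXN, so borrow AUD, buy MXN at spot, deposit the MXN at 0.60%, and sell the proceeds forward at 0.11052.
Profit = 18,854,159.40 − 18,489,807.69 = AUD 364,352.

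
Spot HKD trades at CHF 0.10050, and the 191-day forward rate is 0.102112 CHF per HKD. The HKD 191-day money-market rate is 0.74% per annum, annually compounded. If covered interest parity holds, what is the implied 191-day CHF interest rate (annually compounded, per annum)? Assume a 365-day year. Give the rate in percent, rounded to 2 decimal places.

3.85%

T = 191/365 years.
CIP gives F = S · g_CHF/g_HKD, so g_CHF/g_HKD = 0.102112/0.1005 = 1.0160398.
HKD growth factor: (1 + 0.0074)^(191/365) = 1.0038655.
So the CHF growth factor = 1.0199673.
Annualise: 1.0199673^(365/191) − 1 = 0.038504 = 3.85%.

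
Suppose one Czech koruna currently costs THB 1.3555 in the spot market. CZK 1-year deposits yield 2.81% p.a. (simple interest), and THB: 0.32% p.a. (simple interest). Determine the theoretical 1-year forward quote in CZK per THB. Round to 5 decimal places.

0.75605

T = 1 year.
THB growth factor: 1 + 0.0032×1 = 1.003200.
CZK accumulates by 1 + 0.0281×1 = 1.028100.
CIP: F = S · (grow THB)/(grow CZK) = 1.3555 × 1.003200/1.028100 = 1.322671 THB per CZK.
Quoted the other way: 1/1.322671 = 0.75605 CZK per THB.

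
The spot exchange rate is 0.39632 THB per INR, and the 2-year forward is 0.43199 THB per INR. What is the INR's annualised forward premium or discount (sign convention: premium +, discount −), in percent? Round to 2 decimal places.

+4.50%

T = 2 years.
INR trades forward at +9.00030% vs spot over the period.
Per annum: 0.0900030 / 2 = 0.045001 = 4.50%.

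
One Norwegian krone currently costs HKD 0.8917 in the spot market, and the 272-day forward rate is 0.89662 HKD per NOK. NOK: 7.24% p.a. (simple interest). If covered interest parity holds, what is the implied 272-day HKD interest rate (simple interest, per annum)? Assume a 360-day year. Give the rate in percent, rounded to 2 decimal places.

8.01%

T = 272/360 years.
By CIP, F/S equals the HKD-to-NOK growth ratio: 0.89662/0.8917 = 1.0055176.
The NOK side grows by 1 + 0.0724×272/360 = 1.0547022.
So the HKD growth factor = 1.0605216.
(1.0605216 − 1)/T = 0.080102, i.e. 8.01%.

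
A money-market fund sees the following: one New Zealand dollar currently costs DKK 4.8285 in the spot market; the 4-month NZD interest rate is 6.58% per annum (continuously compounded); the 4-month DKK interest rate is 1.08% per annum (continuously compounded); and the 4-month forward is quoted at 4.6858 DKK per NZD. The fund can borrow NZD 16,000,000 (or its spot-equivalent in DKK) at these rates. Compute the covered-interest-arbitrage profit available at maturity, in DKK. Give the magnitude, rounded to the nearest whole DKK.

DKK 899,253

T = 4/12 years.
Keep in NZD, deliver into the forward: 16,000,000·1.0221756372·4.6858 = DKK 76,635,369.61.
Swap to DKK now, deposit: 16,000,000·4.8285·1.0036064878 = DKK 77,534,622.82.
The quoted forward undervalues NZD, so borrow NZD, convert to DKK at spot, deposit the DKK at 1.08%, and buy NZD forward at 4.6858 to cover the loan.
Profit = 77,534,622.82 − 76,635,369.61 = DKK 899,253.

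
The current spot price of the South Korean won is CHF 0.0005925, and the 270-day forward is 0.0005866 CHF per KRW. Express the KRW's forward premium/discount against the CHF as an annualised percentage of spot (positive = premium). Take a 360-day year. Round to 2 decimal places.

T = 270/360 years.
(F − S)/S = (0.0005866 − 0.0005925)/0.0005925 = -0.0099578.
Annualise by dividing by T: -0.0099578 / (270/360) = -0.013277 → -1.33%.

-1.33%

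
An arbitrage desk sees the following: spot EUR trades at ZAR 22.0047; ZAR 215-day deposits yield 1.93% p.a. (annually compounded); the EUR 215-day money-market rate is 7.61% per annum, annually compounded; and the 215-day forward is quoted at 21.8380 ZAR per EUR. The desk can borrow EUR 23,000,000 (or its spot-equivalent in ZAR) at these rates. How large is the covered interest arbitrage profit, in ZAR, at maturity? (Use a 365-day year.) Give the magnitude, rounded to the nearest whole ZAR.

T = 215/365 years.
Invest the EUR and cover forward: 23,000,000 × 1.04414907698 × 21.8380 = ZAR 524,448,933.49.
Convert at spot and invest in ZAR: 23,000,000 × 22.0047 × 1.01132381305 = ZAR 511,839,173.51.
The quoted forward overvalues EUR, so borrow ZAR, buy EUR at spot, deposit the EUR at 7.61%, and sell the proceeds forward at 21.8380.
Profit = 524,448,933.49 − 511,839,173.51 = ZAR 12,609,760.

ZAR 12,609,760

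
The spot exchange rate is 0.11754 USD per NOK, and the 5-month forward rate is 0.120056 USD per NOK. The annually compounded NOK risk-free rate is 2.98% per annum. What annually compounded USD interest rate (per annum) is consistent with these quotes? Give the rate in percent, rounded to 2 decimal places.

8.35%

T = 5/12 years.
CIP gives F = S · g_USD/g_NOK, so g_USD/g_NOK = 0.120056/0.11754 = 1.0214055.
The NOK side grows by (1 + 0.0298)^(5/12) = 1.0123104.
So the USD growth factor = 1.0339794.
r = 1.0339794^(12/5) − 1 = 0.083499 → 8.35%.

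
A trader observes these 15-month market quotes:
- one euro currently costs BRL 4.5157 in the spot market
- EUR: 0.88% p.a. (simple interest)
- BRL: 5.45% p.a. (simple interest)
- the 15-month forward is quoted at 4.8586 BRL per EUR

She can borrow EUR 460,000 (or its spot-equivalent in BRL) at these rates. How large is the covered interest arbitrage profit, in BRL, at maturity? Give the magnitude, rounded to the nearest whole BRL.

BRL 40,808

T = 15/12 years.
Route A — deposit EUR, sell forward: 460,000 × 1.011000 × 4.8586 = BRL 2,259,540.52.
Route B — convert at spot, deposit BRL: 460,000 × 4.5157 × 1.068125 = BRL 2,218,732.75.
The quoted forward overvalues EUR, so borrow BRL, buy EUR at spot, deposit the EUR at 0.88%, and sell the proceeds forward at 4.8586.
The gap between the two covered legs is BRL 40,808.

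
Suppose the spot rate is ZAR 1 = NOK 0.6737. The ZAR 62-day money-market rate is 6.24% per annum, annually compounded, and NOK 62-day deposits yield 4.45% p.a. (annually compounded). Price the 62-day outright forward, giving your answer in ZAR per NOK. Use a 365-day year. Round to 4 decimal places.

T = 62/365 years.
NOK growth factor: (1 + 0.0445)^(62/365) = 1.007423.
Growth of 1 ZAR over T: (1 + 0.0624)^(62/365) = 1.0103349.
CIP: F = S · (grow NOK)/(grow ZAR) = 0.6737 × 1.007423/1.0103349 = 0.6717583 NOK per ZAR.
Invert for ZAR per NOK: 1 / 0.6717583 = 1.4886.

1.4886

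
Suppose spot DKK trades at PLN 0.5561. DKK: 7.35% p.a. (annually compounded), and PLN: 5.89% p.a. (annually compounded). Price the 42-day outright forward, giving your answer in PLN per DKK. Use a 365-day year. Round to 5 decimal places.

T = 42/365 years.
PLN accumulates by (1 + 0.0589)^(42/365) = 1.0066072.
DKK growth factor: (1 + 0.0735)^(42/365) = 1.0081945.
So F = 0.5561 × 1.0066072 / 1.0081945 = 0.5552245 (PLN/DKK).

0.55522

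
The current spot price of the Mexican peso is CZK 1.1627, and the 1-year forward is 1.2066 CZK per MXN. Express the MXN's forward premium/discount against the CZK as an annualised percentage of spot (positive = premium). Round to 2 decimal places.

T = 1 year.
(F − S)/S = (1.2066 − 1.1627)/1.1627 = 0.0377569.
Annualise by dividing by T: 0.0377569 / 1 = 0.037757 → 3.78%.

+3.78%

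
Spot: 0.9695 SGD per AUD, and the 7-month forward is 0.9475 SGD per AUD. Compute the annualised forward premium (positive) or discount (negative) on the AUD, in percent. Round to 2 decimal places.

-3.89%

T = 7/12 years.
AUD trades forward at -2.26921% vs spot over the period.
×(1/T) gives -3.89% p.a.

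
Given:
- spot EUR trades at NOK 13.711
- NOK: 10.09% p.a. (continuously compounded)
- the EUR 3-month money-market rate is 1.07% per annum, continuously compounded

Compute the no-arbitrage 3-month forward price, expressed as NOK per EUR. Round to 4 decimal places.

14.0237

T = 3/12 years.
NOK accumulates by e^(0.1009×3/12) = 1.02554584.
EUR accumulates by e^(0.0107×3/12) = 1.00267858.
So F = 13.711 × 1.02554584 / 1.00267858 = 14.023695 (NOK/EUR).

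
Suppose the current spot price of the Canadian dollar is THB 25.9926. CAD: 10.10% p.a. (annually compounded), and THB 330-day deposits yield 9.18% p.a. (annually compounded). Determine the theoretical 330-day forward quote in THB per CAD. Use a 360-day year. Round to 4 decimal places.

25.7934

T = 330/360 years.
THB accumulates by (1 + 0.0918)^(330/360) = 1.08383831.
CAD accumulates by (1 + 0.1010)^(330/360) = 1.09220722.
Forward (THB per CAD) = 25.9926 × 1.08383831 / 1.09220722 = 25.793435.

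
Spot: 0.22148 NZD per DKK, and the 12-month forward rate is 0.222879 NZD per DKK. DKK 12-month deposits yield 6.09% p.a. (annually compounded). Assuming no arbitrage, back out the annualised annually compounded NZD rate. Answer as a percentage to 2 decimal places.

T = 1 year.
F/S = 0.222879/0.22148 = 1.0063166 = (growth of NZD) / (growth of DKK).
The DKK side grows by (1 + 0.0609)^1 = 1.060900.
So the NZD growth factor = 1.0676013.
r = 1.0676013^(1/1) − 1 = 0.067601 → 6.76%.

6.76%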